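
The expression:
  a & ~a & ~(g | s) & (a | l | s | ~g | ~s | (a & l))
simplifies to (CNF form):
False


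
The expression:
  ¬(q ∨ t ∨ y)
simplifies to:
¬q ∧ ¬t ∧ ¬y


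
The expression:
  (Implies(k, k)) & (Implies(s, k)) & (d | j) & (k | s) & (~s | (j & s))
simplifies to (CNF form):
k & (d | j) & (j | ~s)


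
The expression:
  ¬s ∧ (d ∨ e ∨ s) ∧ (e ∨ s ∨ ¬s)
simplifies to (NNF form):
¬s ∧ (d ∨ e)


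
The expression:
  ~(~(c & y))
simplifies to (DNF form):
c & y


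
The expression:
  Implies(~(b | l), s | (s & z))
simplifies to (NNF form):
b | l | s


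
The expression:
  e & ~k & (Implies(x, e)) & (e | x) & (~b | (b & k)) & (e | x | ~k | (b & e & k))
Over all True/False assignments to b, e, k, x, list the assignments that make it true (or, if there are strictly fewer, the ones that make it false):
is true only for:
  b=False, e=True, k=False, x=False;
  b=False, e=True, k=False, x=True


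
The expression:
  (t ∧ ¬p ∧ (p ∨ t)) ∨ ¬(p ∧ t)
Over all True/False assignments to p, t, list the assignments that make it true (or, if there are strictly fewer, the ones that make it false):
is false only for:
  p=True, t=True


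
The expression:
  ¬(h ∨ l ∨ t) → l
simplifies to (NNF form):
h ∨ l ∨ t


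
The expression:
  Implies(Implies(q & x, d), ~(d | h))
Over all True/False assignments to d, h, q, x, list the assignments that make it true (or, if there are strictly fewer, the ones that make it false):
is true only for:
  d=False, h=False, q=False, x=False;
  d=False, h=False, q=False, x=True;
  d=False, h=False, q=True, x=False;
  d=False, h=False, q=True, x=True;
  d=False, h=True, q=True, x=True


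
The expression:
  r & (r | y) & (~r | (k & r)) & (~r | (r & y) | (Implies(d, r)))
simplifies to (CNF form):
k & r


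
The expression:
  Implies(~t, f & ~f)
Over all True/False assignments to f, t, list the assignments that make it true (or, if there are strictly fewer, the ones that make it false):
is true only for:
  f=False, t=True;
  f=True, t=True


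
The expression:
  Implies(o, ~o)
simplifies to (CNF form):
~o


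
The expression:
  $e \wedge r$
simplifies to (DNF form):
$e \wedge r$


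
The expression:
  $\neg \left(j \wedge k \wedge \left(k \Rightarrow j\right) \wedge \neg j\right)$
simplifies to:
$\text{True}$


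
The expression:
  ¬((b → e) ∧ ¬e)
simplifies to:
b ∨ e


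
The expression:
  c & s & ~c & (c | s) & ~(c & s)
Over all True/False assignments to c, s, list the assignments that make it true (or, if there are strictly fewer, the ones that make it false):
is never true.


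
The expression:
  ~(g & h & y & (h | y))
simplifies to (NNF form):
~g | ~h | ~y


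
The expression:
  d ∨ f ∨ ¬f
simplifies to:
True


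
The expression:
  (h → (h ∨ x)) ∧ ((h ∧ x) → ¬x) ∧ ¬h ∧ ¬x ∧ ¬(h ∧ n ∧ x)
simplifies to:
¬h ∧ ¬x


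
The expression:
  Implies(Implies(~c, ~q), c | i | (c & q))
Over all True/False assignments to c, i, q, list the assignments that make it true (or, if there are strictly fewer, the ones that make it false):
is false only for:
  c=False, i=False, q=False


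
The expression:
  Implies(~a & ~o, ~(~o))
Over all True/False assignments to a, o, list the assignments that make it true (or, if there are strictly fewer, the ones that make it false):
is false only for:
  a=False, o=False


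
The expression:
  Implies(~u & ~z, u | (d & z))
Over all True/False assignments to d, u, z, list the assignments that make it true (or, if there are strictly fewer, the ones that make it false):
is false only for:
  d=False, u=False, z=False;
  d=True, u=False, z=False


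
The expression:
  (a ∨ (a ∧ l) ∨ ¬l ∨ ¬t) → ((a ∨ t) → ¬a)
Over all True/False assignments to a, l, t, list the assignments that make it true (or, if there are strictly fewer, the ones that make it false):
is true only for:
  a=False, l=False, t=False;
  a=False, l=False, t=True;
  a=False, l=True, t=False;
  a=False, l=True, t=True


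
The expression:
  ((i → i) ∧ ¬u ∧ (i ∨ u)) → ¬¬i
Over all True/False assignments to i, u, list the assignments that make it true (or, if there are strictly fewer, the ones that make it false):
is always true.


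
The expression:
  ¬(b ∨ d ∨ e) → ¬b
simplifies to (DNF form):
True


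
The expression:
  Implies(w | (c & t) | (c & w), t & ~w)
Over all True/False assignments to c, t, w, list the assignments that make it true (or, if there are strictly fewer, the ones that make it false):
is true only for:
  c=False, t=False, w=False;
  c=False, t=True, w=False;
  c=True, t=False, w=False;
  c=True, t=True, w=False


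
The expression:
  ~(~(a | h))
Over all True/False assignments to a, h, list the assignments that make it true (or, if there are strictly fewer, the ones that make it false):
is false only for:
  a=False, h=False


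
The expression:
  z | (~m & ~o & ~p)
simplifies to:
z | (~m & ~o & ~p)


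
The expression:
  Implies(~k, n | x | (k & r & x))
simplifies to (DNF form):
k | n | x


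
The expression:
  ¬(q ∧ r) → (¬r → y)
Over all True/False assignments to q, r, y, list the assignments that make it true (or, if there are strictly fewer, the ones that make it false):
is false only for:
  q=False, r=False, y=False;
  q=True, r=False, y=False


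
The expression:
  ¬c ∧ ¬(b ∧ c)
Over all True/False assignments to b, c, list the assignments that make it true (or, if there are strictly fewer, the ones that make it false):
is true only for:
  b=False, c=False;
  b=True, c=False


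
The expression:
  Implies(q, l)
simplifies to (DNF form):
l | ~q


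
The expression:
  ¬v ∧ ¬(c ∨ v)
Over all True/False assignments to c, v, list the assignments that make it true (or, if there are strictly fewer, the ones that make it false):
is true only for:
  c=False, v=False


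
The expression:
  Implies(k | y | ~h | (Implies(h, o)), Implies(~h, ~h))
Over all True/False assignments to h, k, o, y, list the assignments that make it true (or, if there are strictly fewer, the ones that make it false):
is always true.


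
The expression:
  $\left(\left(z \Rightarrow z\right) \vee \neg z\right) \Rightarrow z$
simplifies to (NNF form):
$z$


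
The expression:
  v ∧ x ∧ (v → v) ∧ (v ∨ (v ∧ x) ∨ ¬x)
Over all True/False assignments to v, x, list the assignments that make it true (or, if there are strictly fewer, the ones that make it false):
is true only for:
  v=True, x=True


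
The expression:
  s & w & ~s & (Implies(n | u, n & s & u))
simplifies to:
False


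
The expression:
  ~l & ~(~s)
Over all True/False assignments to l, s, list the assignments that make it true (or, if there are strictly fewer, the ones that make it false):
is true only for:
  l=False, s=True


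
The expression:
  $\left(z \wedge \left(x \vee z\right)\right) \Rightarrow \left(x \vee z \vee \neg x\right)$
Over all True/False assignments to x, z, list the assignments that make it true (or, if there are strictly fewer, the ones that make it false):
is always true.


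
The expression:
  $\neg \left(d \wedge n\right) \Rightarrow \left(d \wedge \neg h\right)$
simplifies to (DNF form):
$\left(d \wedge n\right) \vee \left(d \wedge \neg h\right)$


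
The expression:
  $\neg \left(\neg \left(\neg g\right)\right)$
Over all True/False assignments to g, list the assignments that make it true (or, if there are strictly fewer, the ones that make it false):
is true only for:
  g=False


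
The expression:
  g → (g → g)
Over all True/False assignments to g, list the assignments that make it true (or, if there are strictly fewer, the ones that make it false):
is always true.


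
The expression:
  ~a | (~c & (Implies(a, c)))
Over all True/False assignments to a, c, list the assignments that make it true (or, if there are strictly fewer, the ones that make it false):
is true only for:
  a=False, c=False;
  a=False, c=True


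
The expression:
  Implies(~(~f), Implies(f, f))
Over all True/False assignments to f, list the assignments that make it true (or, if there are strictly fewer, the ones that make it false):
is always true.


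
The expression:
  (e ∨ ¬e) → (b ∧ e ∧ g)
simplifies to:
b ∧ e ∧ g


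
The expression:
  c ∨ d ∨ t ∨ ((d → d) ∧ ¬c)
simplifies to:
True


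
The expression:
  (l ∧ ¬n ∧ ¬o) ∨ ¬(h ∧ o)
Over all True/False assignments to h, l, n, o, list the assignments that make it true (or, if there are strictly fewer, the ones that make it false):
is false only for:
  h=True, l=False, n=False, o=True;
  h=True, l=False, n=True, o=True;
  h=True, l=True, n=False, o=True;
  h=True, l=True, n=True, o=True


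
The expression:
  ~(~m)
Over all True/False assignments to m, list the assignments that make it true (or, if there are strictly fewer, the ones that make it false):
is true only for:
  m=True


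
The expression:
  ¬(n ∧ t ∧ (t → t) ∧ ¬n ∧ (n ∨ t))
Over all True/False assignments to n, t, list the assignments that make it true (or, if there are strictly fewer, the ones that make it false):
is always true.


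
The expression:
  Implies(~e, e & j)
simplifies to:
e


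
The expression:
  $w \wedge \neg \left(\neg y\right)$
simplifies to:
$w \wedge y$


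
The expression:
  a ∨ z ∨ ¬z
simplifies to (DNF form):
True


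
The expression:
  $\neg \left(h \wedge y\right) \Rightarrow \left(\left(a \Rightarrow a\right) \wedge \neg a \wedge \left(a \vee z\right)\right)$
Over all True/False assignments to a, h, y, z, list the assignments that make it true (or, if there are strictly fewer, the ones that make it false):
is true only for:
  a=False, h=False, y=False, z=True;
  a=False, h=False, y=True, z=True;
  a=False, h=True, y=False, z=True;
  a=False, h=True, y=True, z=False;
  a=False, h=True, y=True, z=True;
  a=True, h=True, y=True, z=False;
  a=True, h=True, y=True, z=True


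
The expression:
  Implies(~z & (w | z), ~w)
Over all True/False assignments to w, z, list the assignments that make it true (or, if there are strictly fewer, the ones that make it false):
is false only for:
  w=True, z=False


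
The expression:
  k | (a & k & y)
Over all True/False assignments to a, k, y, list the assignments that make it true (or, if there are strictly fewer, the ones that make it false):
is true only for:
  a=False, k=True, y=False;
  a=False, k=True, y=True;
  a=True, k=True, y=False;
  a=True, k=True, y=True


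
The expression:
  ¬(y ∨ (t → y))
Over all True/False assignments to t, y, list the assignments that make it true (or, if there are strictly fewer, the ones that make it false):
is true only for:
  t=True, y=False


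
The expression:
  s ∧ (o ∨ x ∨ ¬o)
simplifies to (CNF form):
s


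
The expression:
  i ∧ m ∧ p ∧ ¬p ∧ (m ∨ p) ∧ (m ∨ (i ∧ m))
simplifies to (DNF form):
False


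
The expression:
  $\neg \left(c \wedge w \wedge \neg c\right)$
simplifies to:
$\text{True}$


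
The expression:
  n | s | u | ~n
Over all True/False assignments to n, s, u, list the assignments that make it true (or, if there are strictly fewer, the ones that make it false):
is always true.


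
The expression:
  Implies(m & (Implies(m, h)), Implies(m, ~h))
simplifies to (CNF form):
~h | ~m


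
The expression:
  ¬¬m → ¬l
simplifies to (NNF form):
¬l ∨ ¬m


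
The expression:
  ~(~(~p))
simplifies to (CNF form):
~p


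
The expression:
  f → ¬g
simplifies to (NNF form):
¬f ∨ ¬g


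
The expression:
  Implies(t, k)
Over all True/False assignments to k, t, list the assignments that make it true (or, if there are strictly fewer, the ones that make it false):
is false only for:
  k=False, t=True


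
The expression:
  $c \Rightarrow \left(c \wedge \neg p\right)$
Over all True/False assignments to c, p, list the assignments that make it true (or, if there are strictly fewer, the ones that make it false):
is false only for:
  c=True, p=True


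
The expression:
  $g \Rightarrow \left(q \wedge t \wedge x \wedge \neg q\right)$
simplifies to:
$\neg g$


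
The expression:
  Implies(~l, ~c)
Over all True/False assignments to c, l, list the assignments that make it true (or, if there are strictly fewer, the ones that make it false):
is false only for:
  c=True, l=False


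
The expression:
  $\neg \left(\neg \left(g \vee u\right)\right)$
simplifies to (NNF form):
$g \vee u$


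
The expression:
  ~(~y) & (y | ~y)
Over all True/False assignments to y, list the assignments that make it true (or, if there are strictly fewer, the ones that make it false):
is true only for:
  y=True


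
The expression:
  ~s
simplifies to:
~s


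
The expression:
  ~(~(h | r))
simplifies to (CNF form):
h | r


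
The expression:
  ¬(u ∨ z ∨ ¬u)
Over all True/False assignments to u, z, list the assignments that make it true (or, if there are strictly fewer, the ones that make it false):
is never true.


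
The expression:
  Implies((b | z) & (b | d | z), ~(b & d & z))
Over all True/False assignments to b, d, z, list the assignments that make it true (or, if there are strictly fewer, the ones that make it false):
is false only for:
  b=True, d=True, z=True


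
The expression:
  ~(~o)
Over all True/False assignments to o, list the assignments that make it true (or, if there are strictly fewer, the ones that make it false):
is true only for:
  o=True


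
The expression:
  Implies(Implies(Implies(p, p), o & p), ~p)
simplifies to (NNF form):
~o | ~p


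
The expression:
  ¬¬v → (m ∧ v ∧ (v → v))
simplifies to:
m ∨ ¬v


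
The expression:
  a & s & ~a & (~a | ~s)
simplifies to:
False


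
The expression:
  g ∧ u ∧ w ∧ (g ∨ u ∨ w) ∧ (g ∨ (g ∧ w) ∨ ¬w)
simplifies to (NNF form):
g ∧ u ∧ w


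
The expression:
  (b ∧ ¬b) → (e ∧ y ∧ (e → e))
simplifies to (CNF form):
True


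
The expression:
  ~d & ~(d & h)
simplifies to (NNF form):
~d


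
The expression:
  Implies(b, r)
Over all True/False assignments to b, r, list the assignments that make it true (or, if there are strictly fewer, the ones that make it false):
is false only for:
  b=True, r=False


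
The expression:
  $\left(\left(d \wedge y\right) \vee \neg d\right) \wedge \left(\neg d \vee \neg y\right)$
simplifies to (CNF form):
$\neg d$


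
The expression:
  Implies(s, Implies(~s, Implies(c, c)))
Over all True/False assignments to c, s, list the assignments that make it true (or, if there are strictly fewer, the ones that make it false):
is always true.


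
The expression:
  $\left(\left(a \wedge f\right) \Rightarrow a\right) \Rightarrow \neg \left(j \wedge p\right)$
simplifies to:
$\neg j \vee \neg p$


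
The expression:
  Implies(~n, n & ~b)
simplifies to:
n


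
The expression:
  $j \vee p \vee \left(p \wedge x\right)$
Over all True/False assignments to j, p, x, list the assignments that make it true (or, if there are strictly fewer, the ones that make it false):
is false only for:
  j=False, p=False, x=False;
  j=False, p=False, x=True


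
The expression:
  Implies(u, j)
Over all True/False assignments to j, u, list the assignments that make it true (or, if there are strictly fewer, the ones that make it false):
is false only for:
  j=False, u=True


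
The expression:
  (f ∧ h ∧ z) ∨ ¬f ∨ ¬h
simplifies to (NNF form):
z ∨ ¬f ∨ ¬h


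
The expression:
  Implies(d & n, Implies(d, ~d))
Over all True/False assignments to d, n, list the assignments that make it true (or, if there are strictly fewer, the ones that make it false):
is false only for:
  d=True, n=True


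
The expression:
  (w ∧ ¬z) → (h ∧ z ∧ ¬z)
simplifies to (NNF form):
z ∨ ¬w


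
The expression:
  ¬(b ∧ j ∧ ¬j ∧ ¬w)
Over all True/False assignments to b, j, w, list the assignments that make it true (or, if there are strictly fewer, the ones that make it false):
is always true.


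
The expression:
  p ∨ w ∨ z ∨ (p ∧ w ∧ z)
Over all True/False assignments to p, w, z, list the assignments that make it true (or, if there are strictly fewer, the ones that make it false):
is false only for:
  p=False, w=False, z=False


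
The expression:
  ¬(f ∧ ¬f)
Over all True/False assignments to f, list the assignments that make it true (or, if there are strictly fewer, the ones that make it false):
is always true.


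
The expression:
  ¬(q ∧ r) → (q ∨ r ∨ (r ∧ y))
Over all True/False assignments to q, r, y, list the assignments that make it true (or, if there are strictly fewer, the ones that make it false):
is false only for:
  q=False, r=False, y=False;
  q=False, r=False, y=True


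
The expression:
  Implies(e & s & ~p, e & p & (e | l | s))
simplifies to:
p | ~e | ~s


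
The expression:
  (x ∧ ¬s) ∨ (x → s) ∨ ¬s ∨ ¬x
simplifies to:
True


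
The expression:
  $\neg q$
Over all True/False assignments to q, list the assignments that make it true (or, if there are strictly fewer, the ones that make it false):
is true only for:
  q=False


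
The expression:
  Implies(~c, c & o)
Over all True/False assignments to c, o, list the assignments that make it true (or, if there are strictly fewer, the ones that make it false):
is true only for:
  c=True, o=False;
  c=True, o=True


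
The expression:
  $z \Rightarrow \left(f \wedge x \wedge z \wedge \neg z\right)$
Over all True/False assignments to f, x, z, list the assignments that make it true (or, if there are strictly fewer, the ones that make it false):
is true only for:
  f=False, x=False, z=False;
  f=False, x=True, z=False;
  f=True, x=False, z=False;
  f=True, x=True, z=False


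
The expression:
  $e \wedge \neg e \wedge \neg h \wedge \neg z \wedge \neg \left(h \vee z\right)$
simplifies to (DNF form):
$\text{False}$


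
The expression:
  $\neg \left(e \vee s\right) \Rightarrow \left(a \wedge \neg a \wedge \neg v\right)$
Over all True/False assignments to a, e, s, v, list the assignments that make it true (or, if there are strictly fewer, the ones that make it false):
is false only for:
  a=False, e=False, s=False, v=False;
  a=False, e=False, s=False, v=True;
  a=True, e=False, s=False, v=False;
  a=True, e=False, s=False, v=True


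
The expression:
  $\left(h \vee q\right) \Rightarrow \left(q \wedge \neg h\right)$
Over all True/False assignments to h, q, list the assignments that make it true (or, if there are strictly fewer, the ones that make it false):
is true only for:
  h=False, q=False;
  h=False, q=True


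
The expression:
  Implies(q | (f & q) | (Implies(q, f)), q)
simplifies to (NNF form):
q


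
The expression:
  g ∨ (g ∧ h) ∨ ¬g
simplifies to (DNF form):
True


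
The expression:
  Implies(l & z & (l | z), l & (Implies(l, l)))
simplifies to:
True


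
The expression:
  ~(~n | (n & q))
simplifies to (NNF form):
n & ~q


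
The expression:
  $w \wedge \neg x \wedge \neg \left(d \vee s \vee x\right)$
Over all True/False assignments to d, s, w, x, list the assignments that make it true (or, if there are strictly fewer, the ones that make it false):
is true only for:
  d=False, s=False, w=True, x=False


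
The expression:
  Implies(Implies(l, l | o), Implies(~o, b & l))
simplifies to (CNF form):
(b | o) & (l | o)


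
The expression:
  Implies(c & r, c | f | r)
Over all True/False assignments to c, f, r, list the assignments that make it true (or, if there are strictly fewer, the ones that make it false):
is always true.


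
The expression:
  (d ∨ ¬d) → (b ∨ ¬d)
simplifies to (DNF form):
b ∨ ¬d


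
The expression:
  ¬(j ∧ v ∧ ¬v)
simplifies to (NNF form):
True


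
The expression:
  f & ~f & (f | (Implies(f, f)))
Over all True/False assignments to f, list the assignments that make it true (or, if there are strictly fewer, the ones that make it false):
is never true.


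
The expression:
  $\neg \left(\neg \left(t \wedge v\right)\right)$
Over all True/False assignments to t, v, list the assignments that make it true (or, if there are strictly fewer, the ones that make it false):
is true only for:
  t=True, v=True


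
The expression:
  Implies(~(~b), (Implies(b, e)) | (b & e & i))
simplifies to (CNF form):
e | ~b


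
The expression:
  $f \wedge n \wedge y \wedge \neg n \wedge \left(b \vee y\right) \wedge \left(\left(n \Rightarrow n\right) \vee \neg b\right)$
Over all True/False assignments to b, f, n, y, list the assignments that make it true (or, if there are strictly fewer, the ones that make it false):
is never true.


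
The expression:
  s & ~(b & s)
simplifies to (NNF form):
s & ~b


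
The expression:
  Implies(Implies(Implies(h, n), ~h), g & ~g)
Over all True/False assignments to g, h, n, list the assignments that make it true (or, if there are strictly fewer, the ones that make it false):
is true only for:
  g=False, h=True, n=True;
  g=True, h=True, n=True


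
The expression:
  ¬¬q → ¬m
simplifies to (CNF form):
¬m ∨ ¬q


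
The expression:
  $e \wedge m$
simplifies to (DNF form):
$e \wedge m$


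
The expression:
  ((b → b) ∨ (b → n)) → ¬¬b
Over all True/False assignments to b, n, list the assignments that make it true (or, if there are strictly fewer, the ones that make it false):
is true only for:
  b=True, n=False;
  b=True, n=True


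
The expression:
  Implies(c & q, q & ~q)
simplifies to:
~c | ~q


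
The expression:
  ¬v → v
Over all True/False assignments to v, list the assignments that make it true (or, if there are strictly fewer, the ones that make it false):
is true only for:
  v=True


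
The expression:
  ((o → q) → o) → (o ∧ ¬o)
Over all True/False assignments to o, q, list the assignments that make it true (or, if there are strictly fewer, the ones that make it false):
is true only for:
  o=False, q=False;
  o=False, q=True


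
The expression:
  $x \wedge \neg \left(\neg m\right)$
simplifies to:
$m \wedge x$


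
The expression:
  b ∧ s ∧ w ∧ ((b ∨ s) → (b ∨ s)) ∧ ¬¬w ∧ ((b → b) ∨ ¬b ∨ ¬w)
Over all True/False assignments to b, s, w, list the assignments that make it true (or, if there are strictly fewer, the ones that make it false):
is true only for:
  b=True, s=True, w=True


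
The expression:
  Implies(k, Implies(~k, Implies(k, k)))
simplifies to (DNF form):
True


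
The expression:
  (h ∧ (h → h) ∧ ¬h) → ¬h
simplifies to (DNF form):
True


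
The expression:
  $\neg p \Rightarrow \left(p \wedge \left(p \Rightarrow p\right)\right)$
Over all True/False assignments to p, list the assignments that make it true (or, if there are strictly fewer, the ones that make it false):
is true only for:
  p=True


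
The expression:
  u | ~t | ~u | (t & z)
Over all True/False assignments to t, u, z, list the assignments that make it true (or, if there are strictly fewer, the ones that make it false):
is always true.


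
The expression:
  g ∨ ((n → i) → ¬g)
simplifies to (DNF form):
True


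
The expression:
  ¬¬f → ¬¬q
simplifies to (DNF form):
q ∨ ¬f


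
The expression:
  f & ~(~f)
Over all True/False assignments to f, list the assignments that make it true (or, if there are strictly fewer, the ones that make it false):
is true only for:
  f=True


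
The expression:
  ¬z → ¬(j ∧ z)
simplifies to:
True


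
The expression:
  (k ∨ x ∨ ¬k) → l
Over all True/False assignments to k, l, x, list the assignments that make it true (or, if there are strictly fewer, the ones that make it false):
is true only for:
  k=False, l=True, x=False;
  k=False, l=True, x=True;
  k=True, l=True, x=False;
  k=True, l=True, x=True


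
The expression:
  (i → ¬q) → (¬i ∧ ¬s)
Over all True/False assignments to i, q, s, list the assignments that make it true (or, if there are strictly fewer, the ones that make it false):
is true only for:
  i=False, q=False, s=False;
  i=False, q=True, s=False;
  i=True, q=True, s=False;
  i=True, q=True, s=True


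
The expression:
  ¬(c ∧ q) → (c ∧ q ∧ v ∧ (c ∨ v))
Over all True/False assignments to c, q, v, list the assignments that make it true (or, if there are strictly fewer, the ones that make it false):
is true only for:
  c=True, q=True, v=False;
  c=True, q=True, v=True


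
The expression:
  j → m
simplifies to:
m ∨ ¬j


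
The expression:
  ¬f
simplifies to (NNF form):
¬f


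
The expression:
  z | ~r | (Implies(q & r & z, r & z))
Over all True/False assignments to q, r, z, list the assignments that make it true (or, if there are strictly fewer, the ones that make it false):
is always true.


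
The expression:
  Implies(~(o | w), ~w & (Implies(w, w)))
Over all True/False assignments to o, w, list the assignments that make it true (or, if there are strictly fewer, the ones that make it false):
is always true.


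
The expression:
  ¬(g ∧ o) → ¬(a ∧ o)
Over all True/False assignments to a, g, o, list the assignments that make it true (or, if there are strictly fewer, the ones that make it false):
is false only for:
  a=True, g=False, o=True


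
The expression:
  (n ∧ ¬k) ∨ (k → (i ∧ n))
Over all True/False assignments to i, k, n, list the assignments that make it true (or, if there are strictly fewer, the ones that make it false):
is false only for:
  i=False, k=True, n=False;
  i=False, k=True, n=True;
  i=True, k=True, n=False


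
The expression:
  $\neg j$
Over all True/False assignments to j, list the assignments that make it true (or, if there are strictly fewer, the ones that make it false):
is true only for:
  j=False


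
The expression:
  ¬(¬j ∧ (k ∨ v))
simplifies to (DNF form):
j ∨ (¬k ∧ ¬v)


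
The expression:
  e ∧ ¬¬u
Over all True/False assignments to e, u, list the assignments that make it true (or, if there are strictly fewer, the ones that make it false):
is true only for:
  e=True, u=True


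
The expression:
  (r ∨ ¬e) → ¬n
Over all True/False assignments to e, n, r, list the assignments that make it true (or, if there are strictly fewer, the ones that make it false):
is false only for:
  e=False, n=True, r=False;
  e=False, n=True, r=True;
  e=True, n=True, r=True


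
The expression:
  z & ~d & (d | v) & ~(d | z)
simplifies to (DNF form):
False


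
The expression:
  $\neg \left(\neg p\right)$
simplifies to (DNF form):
$p$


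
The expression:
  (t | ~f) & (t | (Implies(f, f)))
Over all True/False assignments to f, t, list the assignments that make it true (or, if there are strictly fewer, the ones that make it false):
is false only for:
  f=True, t=False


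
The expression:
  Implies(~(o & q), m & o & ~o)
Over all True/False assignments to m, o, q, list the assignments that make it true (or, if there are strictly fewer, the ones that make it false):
is true only for:
  m=False, o=True, q=True;
  m=True, o=True, q=True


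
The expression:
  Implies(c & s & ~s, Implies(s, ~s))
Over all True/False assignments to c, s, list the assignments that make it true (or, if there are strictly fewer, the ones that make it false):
is always true.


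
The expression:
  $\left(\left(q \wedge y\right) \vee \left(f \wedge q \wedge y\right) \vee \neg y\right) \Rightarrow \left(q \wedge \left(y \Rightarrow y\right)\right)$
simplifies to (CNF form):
$q \vee y$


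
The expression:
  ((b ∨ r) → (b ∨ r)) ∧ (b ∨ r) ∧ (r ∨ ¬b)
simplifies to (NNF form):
r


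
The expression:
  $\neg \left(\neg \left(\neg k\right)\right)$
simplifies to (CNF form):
$\neg k$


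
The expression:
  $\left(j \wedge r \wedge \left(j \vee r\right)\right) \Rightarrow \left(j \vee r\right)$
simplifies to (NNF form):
$\text{True}$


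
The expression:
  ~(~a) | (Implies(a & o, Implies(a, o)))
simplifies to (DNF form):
True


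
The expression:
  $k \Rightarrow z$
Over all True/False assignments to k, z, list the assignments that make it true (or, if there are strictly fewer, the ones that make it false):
is false only for:
  k=True, z=False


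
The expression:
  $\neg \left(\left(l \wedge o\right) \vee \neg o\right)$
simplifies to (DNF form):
$o \wedge \neg l$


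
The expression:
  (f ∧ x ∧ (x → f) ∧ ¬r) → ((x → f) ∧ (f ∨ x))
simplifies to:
True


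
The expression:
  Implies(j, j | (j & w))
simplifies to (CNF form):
True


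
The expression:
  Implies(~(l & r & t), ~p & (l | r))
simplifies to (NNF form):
(l & ~p) | (r & ~p) | (l & r & t)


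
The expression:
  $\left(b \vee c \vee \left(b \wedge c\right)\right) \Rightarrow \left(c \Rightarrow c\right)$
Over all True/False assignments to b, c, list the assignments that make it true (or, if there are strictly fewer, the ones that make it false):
is always true.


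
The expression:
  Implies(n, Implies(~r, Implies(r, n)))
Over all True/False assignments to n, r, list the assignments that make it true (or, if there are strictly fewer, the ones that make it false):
is always true.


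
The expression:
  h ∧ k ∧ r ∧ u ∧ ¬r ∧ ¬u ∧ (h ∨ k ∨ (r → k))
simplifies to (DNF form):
False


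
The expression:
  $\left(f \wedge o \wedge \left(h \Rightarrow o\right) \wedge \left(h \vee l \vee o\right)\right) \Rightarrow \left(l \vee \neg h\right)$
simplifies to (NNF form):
$l \vee \neg f \vee \neg h \vee \neg o$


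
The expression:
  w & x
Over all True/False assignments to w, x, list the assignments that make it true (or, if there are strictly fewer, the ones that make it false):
is true only for:
  w=True, x=True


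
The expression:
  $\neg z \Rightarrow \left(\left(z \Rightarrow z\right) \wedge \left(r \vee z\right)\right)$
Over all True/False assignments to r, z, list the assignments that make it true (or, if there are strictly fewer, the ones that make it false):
is false only for:
  r=False, z=False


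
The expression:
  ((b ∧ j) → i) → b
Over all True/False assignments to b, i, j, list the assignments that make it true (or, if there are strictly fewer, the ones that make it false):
is true only for:
  b=True, i=False, j=False;
  b=True, i=False, j=True;
  b=True, i=True, j=False;
  b=True, i=True, j=True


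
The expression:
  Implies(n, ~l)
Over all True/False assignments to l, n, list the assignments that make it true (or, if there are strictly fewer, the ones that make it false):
is false only for:
  l=True, n=True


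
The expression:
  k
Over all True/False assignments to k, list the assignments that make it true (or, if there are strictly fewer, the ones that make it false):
is true only for:
  k=True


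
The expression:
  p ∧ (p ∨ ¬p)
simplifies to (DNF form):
p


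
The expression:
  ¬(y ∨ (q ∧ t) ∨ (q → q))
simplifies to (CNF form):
False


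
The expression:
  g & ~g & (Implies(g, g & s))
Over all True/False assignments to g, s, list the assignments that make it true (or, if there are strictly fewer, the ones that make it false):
is never true.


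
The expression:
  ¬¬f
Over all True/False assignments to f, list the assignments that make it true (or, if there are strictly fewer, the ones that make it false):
is true only for:
  f=True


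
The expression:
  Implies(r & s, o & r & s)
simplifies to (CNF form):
o | ~r | ~s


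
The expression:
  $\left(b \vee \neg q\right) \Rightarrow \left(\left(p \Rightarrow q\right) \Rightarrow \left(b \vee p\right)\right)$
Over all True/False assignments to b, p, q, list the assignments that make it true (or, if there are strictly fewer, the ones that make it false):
is false only for:
  b=False, p=False, q=False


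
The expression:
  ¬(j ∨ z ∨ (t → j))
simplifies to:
t ∧ ¬j ∧ ¬z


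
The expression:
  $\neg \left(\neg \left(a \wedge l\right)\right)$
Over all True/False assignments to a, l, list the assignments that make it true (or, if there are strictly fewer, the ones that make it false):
is true only for:
  a=True, l=True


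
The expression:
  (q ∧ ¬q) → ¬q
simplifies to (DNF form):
True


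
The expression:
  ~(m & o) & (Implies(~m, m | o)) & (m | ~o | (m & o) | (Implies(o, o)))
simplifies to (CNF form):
(m | o) & (~m | ~o)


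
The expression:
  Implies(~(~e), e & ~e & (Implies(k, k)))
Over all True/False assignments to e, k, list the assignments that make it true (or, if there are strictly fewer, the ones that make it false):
is true only for:
  e=False, k=False;
  e=False, k=True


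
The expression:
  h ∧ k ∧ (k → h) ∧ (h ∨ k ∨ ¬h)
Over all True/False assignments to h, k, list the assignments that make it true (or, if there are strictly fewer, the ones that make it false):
is true only for:
  h=True, k=True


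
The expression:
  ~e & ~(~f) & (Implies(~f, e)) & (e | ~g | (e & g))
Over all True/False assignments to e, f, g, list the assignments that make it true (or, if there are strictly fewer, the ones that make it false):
is true only for:
  e=False, f=True, g=False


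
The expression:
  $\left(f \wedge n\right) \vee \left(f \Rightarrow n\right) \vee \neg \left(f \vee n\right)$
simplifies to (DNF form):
$n \vee \neg f$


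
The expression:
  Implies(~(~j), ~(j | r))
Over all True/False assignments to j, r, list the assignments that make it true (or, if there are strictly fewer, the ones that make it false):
is true only for:
  j=False, r=False;
  j=False, r=True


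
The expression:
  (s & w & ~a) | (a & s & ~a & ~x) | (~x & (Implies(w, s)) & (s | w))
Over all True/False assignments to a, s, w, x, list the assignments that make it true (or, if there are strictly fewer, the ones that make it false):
is true only for:
  a=False, s=True, w=False, x=False;
  a=False, s=True, w=True, x=False;
  a=False, s=True, w=True, x=True;
  a=True, s=True, w=False, x=False;
  a=True, s=True, w=True, x=False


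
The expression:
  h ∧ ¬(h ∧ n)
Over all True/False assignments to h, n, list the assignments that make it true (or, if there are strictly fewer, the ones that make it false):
is true only for:
  h=True, n=False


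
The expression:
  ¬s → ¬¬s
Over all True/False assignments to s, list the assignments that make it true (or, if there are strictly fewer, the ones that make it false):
is true only for:
  s=True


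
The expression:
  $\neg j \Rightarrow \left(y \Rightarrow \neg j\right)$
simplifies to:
$\text{True}$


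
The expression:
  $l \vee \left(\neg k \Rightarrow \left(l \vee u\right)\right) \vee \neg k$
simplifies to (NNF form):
$\text{True}$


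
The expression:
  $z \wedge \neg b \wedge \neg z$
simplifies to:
$\text{False}$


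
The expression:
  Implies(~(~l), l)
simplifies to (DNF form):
True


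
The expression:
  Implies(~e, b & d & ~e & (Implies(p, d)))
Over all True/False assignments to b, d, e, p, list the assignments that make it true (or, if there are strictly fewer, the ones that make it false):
is false only for:
  b=False, d=False, e=False, p=False;
  b=False, d=False, e=False, p=True;
  b=False, d=True, e=False, p=False;
  b=False, d=True, e=False, p=True;
  b=True, d=False, e=False, p=False;
  b=True, d=False, e=False, p=True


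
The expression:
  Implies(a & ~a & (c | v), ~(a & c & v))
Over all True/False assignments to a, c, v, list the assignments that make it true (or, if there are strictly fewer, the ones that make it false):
is always true.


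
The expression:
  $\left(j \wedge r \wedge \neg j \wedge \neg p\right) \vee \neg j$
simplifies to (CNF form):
$\neg j$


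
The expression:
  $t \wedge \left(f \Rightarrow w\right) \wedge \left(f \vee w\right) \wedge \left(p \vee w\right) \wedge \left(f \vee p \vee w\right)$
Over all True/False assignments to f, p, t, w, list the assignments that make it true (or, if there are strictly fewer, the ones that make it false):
is true only for:
  f=False, p=False, t=True, w=True;
  f=False, p=True, t=True, w=True;
  f=True, p=False, t=True, w=True;
  f=True, p=True, t=True, w=True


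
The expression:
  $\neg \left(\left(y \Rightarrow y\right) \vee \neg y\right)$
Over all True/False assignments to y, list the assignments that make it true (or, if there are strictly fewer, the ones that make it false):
is never true.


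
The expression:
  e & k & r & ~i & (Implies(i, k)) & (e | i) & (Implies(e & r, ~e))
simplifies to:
False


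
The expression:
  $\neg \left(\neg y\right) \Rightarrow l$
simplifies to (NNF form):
$l \vee \neg y$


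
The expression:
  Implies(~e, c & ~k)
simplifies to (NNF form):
e | (c & ~k)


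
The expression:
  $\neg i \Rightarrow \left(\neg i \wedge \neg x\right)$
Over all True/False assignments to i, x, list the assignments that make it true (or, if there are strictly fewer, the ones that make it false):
is false only for:
  i=False, x=True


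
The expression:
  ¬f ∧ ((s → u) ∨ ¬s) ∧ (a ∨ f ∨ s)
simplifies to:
¬f ∧ (a ∨ s) ∧ (u ∨ ¬s)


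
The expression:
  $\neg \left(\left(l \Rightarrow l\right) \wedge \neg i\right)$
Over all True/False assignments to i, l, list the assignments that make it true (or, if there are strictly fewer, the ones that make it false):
is true only for:
  i=True, l=False;
  i=True, l=True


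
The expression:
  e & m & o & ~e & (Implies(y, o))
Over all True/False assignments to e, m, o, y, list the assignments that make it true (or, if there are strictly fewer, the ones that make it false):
is never true.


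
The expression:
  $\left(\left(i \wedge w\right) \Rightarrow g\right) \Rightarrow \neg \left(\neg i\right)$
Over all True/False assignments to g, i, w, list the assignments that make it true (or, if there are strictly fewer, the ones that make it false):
is true only for:
  g=False, i=True, w=False;
  g=False, i=True, w=True;
  g=True, i=True, w=False;
  g=True, i=True, w=True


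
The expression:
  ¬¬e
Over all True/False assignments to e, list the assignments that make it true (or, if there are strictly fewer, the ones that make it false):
is true only for:
  e=True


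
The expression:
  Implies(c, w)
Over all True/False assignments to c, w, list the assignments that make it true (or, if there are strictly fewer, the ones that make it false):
is false only for:
  c=True, w=False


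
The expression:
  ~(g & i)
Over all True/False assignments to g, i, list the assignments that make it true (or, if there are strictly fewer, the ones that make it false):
is false only for:
  g=True, i=True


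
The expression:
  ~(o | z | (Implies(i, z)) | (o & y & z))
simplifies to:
i & ~o & ~z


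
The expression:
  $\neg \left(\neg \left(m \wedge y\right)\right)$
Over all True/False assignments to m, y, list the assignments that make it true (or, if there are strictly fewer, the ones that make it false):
is true only for:
  m=True, y=True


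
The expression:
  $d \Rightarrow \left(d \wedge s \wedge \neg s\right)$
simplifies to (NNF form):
$\neg d$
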